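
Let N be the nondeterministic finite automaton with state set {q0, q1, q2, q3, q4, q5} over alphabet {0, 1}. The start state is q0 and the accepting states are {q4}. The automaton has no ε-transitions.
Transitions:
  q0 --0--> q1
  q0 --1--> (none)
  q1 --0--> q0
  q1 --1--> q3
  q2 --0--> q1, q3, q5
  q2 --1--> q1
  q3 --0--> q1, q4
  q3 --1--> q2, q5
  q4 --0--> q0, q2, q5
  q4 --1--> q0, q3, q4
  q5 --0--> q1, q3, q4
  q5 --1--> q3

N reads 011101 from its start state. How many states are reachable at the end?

Start: {q0}
read 0: {q1}
read 1: {q3}
read 1: {q2, q5}
read 1: {q1, q3}
read 0: {q0, q1, q4}
read 1: {q0, q3, q4}
Final reachable set {q0, q3, q4} has 3 states.

3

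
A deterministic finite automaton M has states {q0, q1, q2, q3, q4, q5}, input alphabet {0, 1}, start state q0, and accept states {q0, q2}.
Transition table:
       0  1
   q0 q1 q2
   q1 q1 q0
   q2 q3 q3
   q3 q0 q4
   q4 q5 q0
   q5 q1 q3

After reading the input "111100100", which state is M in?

q0 --1--> q2
q2 --1--> q3
q3 --1--> q4
q4 --1--> q0
q0 --0--> q1
q1 --0--> q1
q1 --1--> q0
q0 --0--> q1
q1 --0--> q1

q1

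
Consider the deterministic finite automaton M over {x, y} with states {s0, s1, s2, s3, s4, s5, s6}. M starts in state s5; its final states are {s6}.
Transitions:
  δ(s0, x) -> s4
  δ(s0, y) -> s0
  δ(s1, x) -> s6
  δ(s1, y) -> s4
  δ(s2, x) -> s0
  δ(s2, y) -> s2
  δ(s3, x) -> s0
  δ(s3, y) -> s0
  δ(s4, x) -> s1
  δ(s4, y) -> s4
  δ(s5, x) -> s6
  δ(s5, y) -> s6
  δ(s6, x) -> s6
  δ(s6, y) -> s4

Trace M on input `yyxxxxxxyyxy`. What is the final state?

s5 --y--> s6
s6 --y--> s4
s4 --x--> s1
s1 --x--> s6
s6 --x--> s6
s6 --x--> s6
s6 --x--> s6
s6 --x--> s6
s6 --y--> s4
s4 --y--> s4
s4 --x--> s1
s1 --y--> s4

s4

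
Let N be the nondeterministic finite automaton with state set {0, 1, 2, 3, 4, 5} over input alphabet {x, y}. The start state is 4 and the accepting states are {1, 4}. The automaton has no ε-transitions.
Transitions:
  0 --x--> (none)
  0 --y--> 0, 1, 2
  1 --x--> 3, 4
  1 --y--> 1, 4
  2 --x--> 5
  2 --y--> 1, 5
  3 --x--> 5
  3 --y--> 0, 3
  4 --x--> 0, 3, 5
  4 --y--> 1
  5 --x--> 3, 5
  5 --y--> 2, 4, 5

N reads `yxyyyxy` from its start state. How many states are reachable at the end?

Start: {4}
read y: {1}
read x: {3, 4}
read y: {0, 1, 3}
read y: {0, 1, 2, 3, 4}
read y: {0, 1, 2, 3, 4, 5}
read x: {0, 3, 4, 5}
read y: {0, 1, 2, 3, 4, 5}
Final reachable set {0, 1, 2, 3, 4, 5} has 6 states.

6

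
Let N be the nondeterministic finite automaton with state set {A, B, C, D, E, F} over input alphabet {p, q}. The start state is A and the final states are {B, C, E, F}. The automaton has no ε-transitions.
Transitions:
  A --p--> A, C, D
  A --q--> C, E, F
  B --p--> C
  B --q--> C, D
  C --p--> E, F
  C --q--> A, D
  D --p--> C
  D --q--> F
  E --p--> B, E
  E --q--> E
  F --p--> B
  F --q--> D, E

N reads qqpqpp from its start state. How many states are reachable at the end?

Start: {A}
read q: {C, E, F}
read q: {A, D, E}
read p: {A, B, C, D, E}
read q: {A, C, D, E, F}
read p: {A, B, C, D, E, F}
read p: {A, B, C, D, E, F}
Final reachable set {A, B, C, D, E, F} has 6 states.

6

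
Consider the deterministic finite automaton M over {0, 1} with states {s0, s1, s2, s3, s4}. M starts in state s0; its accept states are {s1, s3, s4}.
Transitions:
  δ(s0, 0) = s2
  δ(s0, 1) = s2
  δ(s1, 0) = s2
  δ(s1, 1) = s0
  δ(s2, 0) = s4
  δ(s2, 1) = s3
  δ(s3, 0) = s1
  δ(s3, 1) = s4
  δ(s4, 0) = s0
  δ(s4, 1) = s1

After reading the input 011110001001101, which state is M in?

s0 --0--> s2
s2 --1--> s3
s3 --1--> s4
s4 --1--> s1
s1 --1--> s0
s0 --0--> s2
s2 --0--> s4
s4 --0--> s0
s0 --1--> s2
s2 --0--> s4
s4 --0--> s0
s0 --1--> s2
s2 --1--> s3
s3 --0--> s1
s1 --1--> s0

s0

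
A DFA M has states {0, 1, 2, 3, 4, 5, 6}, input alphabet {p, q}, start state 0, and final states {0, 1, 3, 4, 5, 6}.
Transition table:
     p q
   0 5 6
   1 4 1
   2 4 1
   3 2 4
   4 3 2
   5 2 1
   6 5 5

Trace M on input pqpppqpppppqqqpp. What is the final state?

0 --p--> 5
5 --q--> 1
1 --p--> 4
4 --p--> 3
3 --p--> 2
2 --q--> 1
1 --p--> 4
4 --p--> 3
3 --p--> 2
2 --p--> 4
4 --p--> 3
3 --q--> 4
4 --q--> 2
2 --q--> 1
1 --p--> 4
4 --p--> 3

3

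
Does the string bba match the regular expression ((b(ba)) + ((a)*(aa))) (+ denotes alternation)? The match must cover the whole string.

yes

The left alternative (b(ba)) matches bba.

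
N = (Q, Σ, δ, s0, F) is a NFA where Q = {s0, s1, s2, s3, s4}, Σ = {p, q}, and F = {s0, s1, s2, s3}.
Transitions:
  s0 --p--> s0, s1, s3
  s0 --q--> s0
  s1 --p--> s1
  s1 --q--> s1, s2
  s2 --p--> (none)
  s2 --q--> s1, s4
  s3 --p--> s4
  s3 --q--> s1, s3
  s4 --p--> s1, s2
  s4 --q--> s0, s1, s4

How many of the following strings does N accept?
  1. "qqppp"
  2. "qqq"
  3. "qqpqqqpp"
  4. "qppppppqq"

4

"qqppp": accepted
"qqq": accepted
"qqpqqqpp": accepted
"qppppppqq": accepted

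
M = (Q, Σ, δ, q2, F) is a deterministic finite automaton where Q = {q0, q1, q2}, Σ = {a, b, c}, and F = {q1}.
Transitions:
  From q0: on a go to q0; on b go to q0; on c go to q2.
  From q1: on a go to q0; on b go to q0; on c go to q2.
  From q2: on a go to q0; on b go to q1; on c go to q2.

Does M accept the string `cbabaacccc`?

rejected

q2 --c--> q2
q2 --b--> q1
q1 --a--> q0
q0 --b--> q0
q0 --a--> q0
q0 --a--> q0
q0 --c--> q2
q2 --c--> q2
q2 --c--> q2
q2 --c--> q2
End in state q2, which is not an accepting state.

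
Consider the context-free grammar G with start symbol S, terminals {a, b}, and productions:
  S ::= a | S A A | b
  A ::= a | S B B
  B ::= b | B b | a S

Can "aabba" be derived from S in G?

yes

S ⇒ SAA ⇒ aAA ⇒ aSBBA ⇒ aaBBA ⇒ aabBA ⇒ aabbA ⇒ aabba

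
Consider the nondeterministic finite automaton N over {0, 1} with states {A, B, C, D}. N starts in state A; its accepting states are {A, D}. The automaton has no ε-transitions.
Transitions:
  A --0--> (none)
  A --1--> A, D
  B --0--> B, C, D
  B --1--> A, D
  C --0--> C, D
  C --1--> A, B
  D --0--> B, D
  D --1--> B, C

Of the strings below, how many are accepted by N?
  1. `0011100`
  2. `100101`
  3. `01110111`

`0011100`: rejected
`100101`: accepted
`01110111`: rejected

1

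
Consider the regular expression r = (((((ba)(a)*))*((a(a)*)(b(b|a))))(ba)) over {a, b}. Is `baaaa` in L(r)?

no

No split of baaaa into u·v has ((((ba)(a)*))*((a(a)*)(b(b|a)))) matching u and (ba) matching v.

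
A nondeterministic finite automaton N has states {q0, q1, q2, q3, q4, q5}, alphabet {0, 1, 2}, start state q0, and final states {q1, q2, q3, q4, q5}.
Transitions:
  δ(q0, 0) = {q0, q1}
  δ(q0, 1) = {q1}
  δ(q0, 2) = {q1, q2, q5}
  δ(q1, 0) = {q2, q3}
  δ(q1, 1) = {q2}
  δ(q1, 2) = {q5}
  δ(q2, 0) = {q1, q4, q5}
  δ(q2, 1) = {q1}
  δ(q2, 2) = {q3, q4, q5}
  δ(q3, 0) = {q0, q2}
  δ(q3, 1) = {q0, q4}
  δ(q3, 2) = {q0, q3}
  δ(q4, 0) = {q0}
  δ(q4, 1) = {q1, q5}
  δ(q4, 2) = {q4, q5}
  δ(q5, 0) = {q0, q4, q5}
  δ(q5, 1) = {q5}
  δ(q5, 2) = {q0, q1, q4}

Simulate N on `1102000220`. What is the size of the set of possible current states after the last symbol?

6

Start: {q0}
read 1: {q1}
read 1: {q2}
read 0: {q1, q4, q5}
read 2: {q0, q1, q4, q5}
read 0: {q0, q1, q2, q3, q4, q5}
read 0: {q0, q1, q2, q3, q4, q5}
read 0: {q0, q1, q2, q3, q4, q5}
read 2: {q0, q1, q2, q3, q4, q5}
read 2: {q0, q1, q2, q3, q4, q5}
read 0: {q0, q1, q2, q3, q4, q5}
Final reachable set {q0, q1, q2, q3, q4, q5} has 6 states.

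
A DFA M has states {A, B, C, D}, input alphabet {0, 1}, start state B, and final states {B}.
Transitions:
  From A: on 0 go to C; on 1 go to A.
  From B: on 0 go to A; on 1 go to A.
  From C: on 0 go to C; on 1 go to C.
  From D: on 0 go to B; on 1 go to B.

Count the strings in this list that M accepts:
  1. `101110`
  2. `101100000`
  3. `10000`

`101110`: rejected
`101100000`: rejected
`10000`: rejected

0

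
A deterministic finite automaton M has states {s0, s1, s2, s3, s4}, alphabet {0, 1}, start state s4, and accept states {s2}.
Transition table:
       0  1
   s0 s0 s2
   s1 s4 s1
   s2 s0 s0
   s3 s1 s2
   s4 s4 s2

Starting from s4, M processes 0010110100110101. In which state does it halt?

s4 --0--> s4
s4 --0--> s4
s4 --1--> s2
s2 --0--> s0
s0 --1--> s2
s2 --1--> s0
s0 --0--> s0
s0 --1--> s2
s2 --0--> s0
s0 --0--> s0
s0 --1--> s2
s2 --1--> s0
s0 --0--> s0
s0 --1--> s2
s2 --0--> s0
s0 --1--> s2

s2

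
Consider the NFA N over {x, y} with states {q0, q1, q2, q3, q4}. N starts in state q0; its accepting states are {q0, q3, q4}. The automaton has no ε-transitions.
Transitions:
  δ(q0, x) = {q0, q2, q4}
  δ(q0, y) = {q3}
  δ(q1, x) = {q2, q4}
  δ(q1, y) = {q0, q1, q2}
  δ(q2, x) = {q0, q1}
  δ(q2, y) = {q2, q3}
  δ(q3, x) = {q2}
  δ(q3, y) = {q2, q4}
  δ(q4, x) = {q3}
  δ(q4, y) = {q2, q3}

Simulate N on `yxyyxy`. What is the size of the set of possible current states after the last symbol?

Start: {q0}
read y: {q3}
read x: {q2}
read y: {q2, q3}
read y: {q2, q3, q4}
read x: {q0, q1, q2, q3}
read y: {q0, q1, q2, q3, q4}
Final reachable set {q0, q1, q2, q3, q4} has 5 states.

5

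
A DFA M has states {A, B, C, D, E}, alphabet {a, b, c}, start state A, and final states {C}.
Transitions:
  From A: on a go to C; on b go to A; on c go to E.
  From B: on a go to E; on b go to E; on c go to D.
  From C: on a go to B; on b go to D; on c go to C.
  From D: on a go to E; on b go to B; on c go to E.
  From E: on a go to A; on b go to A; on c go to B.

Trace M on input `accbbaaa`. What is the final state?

C

A --a--> C
C --c--> C
C --c--> C
C --b--> D
D --b--> B
B --a--> E
E --a--> A
A --a--> C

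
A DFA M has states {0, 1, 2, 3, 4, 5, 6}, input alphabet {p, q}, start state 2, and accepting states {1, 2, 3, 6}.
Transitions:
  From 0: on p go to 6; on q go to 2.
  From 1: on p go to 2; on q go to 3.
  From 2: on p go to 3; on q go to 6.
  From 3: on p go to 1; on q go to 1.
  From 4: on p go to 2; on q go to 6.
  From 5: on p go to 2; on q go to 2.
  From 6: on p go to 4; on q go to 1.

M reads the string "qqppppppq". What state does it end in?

2 --q--> 6
6 --q--> 1
1 --p--> 2
2 --p--> 3
3 --p--> 1
1 --p--> 2
2 --p--> 3
3 --p--> 1
1 --q--> 3

3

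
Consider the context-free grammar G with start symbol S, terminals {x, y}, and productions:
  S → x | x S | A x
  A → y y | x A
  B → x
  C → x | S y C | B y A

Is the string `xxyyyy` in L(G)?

no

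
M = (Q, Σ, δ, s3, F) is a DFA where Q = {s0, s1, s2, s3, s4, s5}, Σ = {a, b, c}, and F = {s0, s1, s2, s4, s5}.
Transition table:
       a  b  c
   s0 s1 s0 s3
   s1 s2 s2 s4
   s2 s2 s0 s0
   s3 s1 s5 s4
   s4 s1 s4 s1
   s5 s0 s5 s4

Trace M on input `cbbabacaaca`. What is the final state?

s3 --c--> s4
s4 --b--> s4
s4 --b--> s4
s4 --a--> s1
s1 --b--> s2
s2 --a--> s2
s2 --c--> s0
s0 --a--> s1
s1 --a--> s2
s2 --c--> s0
s0 --a--> s1

s1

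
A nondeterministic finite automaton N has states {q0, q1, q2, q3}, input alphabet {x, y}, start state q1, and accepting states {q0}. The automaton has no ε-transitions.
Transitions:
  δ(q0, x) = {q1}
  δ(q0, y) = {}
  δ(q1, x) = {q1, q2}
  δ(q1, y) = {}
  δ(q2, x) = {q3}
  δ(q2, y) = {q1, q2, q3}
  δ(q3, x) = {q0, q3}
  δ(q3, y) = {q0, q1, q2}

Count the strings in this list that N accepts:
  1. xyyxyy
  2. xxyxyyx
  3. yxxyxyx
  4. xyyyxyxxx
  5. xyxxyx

xyyxyy: accepted
xxyxyyx: accepted
yxxyxyx: rejected
xyyyxyxxx: accepted
xyxxyx: accepted

4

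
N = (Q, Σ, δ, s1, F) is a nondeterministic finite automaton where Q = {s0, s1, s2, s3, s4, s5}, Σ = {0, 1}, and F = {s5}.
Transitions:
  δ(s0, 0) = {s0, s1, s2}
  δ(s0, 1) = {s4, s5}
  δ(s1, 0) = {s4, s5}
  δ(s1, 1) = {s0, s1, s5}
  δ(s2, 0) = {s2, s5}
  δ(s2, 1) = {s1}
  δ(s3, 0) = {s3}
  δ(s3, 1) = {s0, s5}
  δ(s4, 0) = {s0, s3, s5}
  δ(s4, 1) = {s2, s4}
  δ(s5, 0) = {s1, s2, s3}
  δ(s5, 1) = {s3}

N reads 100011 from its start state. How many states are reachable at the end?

6

Start: {s1}
read 1: {s0, s1, s5}
read 0: {s0, s1, s2, s3, s4, s5}
read 0: {s0, s1, s2, s3, s4, s5}
read 0: {s0, s1, s2, s3, s4, s5}
read 1: {s0, s1, s2, s3, s4, s5}
read 1: {s0, s1, s2, s3, s4, s5}
Final reachable set {s0, s1, s2, s3, s4, s5} has 6 states.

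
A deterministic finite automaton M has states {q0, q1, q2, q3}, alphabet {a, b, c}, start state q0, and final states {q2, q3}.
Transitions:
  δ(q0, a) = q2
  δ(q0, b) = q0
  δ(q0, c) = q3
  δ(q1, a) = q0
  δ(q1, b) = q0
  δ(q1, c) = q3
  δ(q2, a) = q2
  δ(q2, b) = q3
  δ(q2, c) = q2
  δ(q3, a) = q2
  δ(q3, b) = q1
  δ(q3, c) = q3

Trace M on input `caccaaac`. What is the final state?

q2

q0 --c--> q3
q3 --a--> q2
q2 --c--> q2
q2 --c--> q2
q2 --a--> q2
q2 --a--> q2
q2 --a--> q2
q2 --c--> q2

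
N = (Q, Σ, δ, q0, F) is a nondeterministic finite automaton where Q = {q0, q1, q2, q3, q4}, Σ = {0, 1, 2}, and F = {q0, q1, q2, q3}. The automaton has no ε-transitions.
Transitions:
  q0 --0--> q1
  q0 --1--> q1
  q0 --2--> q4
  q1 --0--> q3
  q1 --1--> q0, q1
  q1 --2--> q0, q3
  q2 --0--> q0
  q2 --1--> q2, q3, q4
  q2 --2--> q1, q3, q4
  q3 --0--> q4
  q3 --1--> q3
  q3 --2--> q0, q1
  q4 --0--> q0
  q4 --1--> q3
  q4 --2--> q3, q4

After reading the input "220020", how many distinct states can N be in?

Start: {q0}
read 2: {q4}
read 2: {q3, q4}
read 0: {q0, q4}
read 0: {q0, q1}
read 2: {q0, q3, q4}
read 0: {q0, q1, q4}
Final reachable set {q0, q1, q4} has 3 states.

3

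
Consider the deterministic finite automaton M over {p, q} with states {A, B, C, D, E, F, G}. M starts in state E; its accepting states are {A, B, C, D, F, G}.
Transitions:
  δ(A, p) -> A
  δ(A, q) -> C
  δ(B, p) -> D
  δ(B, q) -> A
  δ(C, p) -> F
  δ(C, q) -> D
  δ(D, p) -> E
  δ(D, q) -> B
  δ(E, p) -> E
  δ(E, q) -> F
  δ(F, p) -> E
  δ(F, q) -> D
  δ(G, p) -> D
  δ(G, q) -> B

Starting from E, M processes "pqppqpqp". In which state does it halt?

E

E --p--> E
E --q--> F
F --p--> E
E --p--> E
E --q--> F
F --p--> E
E --q--> F
F --p--> E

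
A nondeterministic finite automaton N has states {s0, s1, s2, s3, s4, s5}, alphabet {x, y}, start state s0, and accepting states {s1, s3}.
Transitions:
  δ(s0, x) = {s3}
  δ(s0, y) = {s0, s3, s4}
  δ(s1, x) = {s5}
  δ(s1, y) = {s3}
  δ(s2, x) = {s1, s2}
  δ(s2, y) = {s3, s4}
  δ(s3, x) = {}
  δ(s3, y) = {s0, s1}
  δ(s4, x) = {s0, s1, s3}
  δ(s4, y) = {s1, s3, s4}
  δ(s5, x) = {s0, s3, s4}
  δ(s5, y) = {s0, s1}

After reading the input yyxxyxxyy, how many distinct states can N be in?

4

Start: {s0}
read y: {s0, s3, s4}
read y: {s0, s1, s3, s4}
read x: {s0, s1, s3, s5}
read x: {s0, s3, s4, s5}
read y: {s0, s1, s3, s4}
read x: {s0, s1, s3, s5}
read x: {s0, s3, s4, s5}
read y: {s0, s1, s3, s4}
read y: {s0, s1, s3, s4}
Final reachable set {s0, s1, s3, s4} has 4 states.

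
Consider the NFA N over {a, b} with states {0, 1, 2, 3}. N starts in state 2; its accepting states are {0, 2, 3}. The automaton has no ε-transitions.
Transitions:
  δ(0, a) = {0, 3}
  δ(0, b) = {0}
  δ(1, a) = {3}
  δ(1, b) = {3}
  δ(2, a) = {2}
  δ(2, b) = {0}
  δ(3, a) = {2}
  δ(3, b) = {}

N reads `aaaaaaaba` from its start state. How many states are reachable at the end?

Start: {2}
read a: {2}
read a: {2}
read a: {2}
read a: {2}
read a: {2}
read a: {2}
read a: {2}
read b: {0}
read a: {0, 3}
Final reachable set {0, 3} has 2 states.

2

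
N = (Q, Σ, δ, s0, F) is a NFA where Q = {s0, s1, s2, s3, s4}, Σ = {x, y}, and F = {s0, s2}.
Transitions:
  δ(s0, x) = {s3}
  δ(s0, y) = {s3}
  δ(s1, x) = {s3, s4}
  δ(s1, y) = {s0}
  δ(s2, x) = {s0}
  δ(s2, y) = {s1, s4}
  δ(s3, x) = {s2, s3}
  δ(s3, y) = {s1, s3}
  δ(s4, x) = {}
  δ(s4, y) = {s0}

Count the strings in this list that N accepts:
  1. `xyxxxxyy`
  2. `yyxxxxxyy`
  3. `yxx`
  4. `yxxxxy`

`xyxxxxyy`: accepted
`yyxxxxxyy`: accepted
`yxx`: accepted
`yxxxxy`: rejected

3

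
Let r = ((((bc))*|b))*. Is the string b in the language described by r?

Split into 1 piece b; each matches (((bc))*|b).

yes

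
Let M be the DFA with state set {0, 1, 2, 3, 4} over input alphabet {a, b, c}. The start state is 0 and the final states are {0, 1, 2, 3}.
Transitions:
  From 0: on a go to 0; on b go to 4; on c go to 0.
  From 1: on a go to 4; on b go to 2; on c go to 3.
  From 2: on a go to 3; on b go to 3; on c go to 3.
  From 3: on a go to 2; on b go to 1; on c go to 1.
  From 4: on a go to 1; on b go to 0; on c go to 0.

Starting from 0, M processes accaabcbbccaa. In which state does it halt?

0 --a--> 0
0 --c--> 0
0 --c--> 0
0 --a--> 0
0 --a--> 0
0 --b--> 4
4 --c--> 0
0 --b--> 4
4 --b--> 0
0 --c--> 0
0 --c--> 0
0 --a--> 0
0 --a--> 0

0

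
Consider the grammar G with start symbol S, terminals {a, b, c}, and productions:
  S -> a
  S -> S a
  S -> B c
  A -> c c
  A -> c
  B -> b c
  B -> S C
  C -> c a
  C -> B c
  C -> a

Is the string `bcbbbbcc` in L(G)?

no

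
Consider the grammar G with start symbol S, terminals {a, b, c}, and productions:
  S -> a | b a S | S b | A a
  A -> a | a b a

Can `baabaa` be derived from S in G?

yes

S ⇒ baS ⇒ baAa ⇒ baabaa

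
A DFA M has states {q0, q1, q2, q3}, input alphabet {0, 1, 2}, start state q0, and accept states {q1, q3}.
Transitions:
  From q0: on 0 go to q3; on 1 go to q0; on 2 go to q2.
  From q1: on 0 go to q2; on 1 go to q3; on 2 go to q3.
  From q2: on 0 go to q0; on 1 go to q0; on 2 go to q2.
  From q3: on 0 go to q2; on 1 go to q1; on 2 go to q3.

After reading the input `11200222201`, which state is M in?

q0 --1--> q0
q0 --1--> q0
q0 --2--> q2
q2 --0--> q0
q0 --0--> q3
q3 --2--> q3
q3 --2--> q3
q3 --2--> q3
q3 --2--> q3
q3 --0--> q2
q2 --1--> q0

q0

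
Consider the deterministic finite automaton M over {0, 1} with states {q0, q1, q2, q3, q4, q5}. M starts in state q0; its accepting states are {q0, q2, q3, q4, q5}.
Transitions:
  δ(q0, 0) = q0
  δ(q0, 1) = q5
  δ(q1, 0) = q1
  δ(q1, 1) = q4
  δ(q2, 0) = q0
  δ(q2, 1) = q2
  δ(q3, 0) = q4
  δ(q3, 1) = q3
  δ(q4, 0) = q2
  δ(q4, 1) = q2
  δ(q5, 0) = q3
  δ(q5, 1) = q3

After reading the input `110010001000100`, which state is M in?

q0

q0 --1--> q5
q5 --1--> q3
q3 --0--> q4
q4 --0--> q2
q2 --1--> q2
q2 --0--> q0
q0 --0--> q0
q0 --0--> q0
q0 --1--> q5
q5 --0--> q3
q3 --0--> q4
q4 --0--> q2
q2 --1--> q2
q2 --0--> q0
q0 --0--> q0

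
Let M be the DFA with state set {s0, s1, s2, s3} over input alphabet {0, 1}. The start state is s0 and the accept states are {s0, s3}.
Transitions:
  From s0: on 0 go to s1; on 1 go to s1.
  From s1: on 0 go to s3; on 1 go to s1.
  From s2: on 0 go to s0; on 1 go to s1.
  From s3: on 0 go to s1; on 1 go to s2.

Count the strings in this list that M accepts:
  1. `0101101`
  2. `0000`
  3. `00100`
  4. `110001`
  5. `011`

`0101101`: rejected
`0000`: accepted
`00100`: rejected
`110001`: rejected
`011`: rejected

1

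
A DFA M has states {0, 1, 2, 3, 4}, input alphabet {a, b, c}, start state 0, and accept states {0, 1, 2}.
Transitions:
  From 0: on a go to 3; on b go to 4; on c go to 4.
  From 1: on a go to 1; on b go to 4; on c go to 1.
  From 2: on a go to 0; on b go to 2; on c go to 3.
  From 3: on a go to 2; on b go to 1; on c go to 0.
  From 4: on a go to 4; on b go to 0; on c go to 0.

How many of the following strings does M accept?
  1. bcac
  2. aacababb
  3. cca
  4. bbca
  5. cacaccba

bcac: accepted
aacababb: accepted
cca: rejected
bbca: rejected
cacaccba: rejected

2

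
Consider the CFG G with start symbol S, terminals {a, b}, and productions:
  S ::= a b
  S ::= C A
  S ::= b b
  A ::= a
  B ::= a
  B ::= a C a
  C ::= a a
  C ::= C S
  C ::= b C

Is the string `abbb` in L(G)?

no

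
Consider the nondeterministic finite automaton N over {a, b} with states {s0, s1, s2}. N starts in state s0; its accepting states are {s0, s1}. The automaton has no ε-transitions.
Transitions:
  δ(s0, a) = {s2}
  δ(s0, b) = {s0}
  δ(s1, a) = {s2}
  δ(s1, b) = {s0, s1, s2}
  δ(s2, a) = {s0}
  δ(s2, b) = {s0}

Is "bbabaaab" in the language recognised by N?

accepted

Start: {s0}
read b: {s0}
read b: {s0}
read a: {s2}
read b: {s0}
read a: {s2}
read a: {s0}
read a: {s2}
read b: {s0}
Reachable ∩ accepting = {s0} — nonempty.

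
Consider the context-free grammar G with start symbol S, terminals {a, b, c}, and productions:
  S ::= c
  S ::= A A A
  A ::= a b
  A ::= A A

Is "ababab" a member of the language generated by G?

S ⇒ AAA ⇒ abAA ⇒ ababA ⇒ ababab

yes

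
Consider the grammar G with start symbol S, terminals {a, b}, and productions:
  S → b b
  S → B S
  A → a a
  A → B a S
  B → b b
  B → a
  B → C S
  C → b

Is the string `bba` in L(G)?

no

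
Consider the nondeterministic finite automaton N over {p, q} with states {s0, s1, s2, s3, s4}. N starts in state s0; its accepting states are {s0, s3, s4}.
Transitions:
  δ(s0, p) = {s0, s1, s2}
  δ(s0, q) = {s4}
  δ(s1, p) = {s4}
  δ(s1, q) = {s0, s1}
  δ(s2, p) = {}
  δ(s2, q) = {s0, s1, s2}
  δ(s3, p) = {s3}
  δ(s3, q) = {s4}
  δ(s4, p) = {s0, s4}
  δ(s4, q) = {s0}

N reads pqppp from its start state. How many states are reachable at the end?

4

Start: {s0}
read p: {s0, s1, s2}
read q: {s0, s1, s2, s4}
read p: {s0, s1, s2, s4}
read p: {s0, s1, s2, s4}
read p: {s0, s1, s2, s4}
Final reachable set {s0, s1, s2, s4} has 4 states.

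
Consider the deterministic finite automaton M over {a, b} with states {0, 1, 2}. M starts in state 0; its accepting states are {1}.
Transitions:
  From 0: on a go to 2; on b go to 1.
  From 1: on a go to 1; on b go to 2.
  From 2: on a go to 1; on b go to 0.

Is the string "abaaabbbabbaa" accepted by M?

accepted

0 --a--> 2
2 --b--> 0
0 --a--> 2
2 --a--> 1
1 --a--> 1
1 --b--> 2
2 --b--> 0
0 --b--> 1
1 --a--> 1
1 --b--> 2
2 --b--> 0
0 --a--> 2
2 --a--> 1
End in state 1, which is an accepting state.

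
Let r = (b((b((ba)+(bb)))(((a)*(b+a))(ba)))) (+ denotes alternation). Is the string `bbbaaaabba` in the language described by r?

Split as b·bbaaaabba: b matches b and ((b((ba)+(bb)))(((a)*(b+a))(ba))) matches bbaaaabba.

yes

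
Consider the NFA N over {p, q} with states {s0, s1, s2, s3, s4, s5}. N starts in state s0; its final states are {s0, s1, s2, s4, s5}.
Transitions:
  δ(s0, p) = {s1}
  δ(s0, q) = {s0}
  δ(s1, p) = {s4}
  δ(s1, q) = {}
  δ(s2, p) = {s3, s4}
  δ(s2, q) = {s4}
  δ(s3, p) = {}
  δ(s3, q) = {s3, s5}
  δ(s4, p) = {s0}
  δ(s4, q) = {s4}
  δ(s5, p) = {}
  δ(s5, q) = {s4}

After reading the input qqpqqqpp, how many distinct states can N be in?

0

Start: {s0}
read q: {s0}
read q: {s0}
read p: {s1}
read q: {}
The reachable set is empty and stays empty for the remaining 4 symbols.
Final reachable set {} has 0 states.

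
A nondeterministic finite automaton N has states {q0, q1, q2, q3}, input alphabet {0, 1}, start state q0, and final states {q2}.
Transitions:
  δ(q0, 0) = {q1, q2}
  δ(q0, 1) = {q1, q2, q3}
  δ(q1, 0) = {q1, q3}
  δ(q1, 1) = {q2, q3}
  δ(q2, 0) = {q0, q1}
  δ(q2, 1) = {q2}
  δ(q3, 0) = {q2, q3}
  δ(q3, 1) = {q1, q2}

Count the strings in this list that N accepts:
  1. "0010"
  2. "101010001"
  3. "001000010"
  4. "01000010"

4

"0010": accepted
"101010001": accepted
"001000010": accepted
"01000010": accepted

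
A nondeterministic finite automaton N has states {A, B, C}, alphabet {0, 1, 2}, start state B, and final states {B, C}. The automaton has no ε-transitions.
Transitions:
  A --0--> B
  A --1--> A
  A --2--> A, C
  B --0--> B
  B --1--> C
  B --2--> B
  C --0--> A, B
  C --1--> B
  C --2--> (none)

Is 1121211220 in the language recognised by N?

rejected

Start: {B}
read 1: {C}
read 1: {B}
read 2: {B}
read 1: {C}
read 2: {}
The reachable set is empty and stays empty for the remaining 5 symbols.
Reachable ∩ accepting = {} — empty.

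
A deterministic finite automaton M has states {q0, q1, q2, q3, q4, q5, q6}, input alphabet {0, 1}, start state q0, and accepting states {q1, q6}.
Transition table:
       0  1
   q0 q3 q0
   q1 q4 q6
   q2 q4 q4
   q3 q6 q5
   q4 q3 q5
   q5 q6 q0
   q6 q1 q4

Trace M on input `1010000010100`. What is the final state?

q1

q0 --1--> q0
q0 --0--> q3
q3 --1--> q5
q5 --0--> q6
q6 --0--> q1
q1 --0--> q4
q4 --0--> q3
q3 --0--> q6
q6 --1--> q4
q4 --0--> q3
q3 --1--> q5
q5 --0--> q6
q6 --0--> q1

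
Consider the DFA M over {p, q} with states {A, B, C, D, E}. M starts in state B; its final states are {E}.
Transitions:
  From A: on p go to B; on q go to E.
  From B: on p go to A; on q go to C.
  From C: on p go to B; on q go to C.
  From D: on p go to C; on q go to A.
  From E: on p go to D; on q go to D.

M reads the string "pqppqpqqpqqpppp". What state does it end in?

B --p--> A
A --q--> E
E --p--> D
D --p--> C
C --q--> C
C --p--> B
B --q--> C
C --q--> C
C --p--> B
B --q--> C
C --q--> C
C --p--> B
B --p--> A
A --p--> B
B --p--> A

A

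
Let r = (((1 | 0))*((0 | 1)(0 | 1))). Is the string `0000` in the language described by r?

Split as 00·00: ((1|0))* matches 00 and ((0|1)(0|1)) matches 00.

yes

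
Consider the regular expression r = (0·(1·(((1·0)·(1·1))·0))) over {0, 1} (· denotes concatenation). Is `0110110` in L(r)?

Split as 0·110110: 0 matches 0 and (1·(((1·0)·(1·1))·0)) matches 110110.

yes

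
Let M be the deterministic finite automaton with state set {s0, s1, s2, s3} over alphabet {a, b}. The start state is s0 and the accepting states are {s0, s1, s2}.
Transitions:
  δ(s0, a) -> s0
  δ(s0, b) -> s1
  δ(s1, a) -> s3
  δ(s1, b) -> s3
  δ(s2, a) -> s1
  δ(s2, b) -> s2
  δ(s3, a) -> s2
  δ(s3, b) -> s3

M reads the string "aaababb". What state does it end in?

s3

s0 --a--> s0
s0 --a--> s0
s0 --a--> s0
s0 --b--> s1
s1 --a--> s3
s3 --b--> s3
s3 --b--> s3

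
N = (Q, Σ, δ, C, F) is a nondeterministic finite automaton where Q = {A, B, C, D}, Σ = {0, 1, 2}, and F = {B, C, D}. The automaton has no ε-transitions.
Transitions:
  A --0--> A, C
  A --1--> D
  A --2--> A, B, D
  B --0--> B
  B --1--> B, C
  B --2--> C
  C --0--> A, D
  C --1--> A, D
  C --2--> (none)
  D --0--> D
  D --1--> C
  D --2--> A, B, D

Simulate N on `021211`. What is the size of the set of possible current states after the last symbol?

4

Start: {C}
read 0: {A, D}
read 2: {A, B, D}
read 1: {B, C, D}
read 2: {A, B, C, D}
read 1: {A, B, C, D}
read 1: {A, B, C, D}
Final reachable set {A, B, C, D} has 4 states.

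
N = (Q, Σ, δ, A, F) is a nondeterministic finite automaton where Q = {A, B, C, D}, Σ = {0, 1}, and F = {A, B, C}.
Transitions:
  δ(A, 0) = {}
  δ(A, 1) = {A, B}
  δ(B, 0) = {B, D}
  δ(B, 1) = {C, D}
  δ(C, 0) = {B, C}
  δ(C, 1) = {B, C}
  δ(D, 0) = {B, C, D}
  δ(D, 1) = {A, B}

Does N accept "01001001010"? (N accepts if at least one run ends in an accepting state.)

rejected

Start: {A}
read 0: {}
The reachable set is empty and stays empty for the remaining 10 symbols.
Reachable ∩ accepting = {} — empty.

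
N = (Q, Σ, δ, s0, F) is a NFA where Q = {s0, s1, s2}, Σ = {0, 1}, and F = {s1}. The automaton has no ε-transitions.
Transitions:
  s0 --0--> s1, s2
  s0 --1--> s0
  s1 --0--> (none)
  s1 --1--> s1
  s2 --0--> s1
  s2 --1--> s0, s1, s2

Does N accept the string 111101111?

Start: {s0}
read 1: {s0}
read 1: {s0}
read 1: {s0}
read 1: {s0}
read 0: {s1, s2}
read 1: {s0, s1, s2}
read 1: {s0, s1, s2}
read 1: {s0, s1, s2}
read 1: {s0, s1, s2}
Reachable ∩ accepting = {s1} — nonempty.

accepted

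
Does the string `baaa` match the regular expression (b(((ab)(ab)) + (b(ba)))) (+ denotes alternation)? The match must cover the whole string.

No split of baaa into u·v has b matching u and (((ab)(ab))+(b(ba))) matching v.

no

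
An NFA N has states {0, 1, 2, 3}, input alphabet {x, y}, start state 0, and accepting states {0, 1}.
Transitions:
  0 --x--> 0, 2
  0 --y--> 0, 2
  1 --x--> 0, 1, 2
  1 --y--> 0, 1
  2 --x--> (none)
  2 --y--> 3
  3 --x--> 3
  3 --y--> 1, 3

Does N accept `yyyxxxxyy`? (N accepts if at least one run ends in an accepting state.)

Start: {0}
read y: {0, 2}
read y: {0, 2, 3}
read y: {0, 1, 2, 3}
read x: {0, 1, 2, 3}
read x: {0, 1, 2, 3}
read x: {0, 1, 2, 3}
read x: {0, 1, 2, 3}
read y: {0, 1, 2, 3}
read y: {0, 1, 2, 3}
Reachable ∩ accepting = {0, 1} — nonempty.

accepted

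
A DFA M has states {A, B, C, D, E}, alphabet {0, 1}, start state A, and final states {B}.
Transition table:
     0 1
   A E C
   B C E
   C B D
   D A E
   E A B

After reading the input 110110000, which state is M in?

E

A --1--> C
C --1--> D
D --0--> A
A --1--> C
C --1--> D
D --0--> A
A --0--> E
E --0--> A
A --0--> E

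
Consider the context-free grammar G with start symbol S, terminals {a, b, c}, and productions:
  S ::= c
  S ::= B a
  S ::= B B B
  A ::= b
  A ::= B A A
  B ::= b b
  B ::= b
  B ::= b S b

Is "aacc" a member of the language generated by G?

no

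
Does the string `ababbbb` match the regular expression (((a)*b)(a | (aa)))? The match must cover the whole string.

No split of ababbbb into u·v has ((a)*b) matching u and (a|(aa)) matching v.

no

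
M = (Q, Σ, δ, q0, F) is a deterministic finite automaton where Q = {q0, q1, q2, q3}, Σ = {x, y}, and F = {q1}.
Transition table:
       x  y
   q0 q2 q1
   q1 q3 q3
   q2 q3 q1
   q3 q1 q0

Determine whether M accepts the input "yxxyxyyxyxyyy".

q0 --y--> q1
q1 --x--> q3
q3 --x--> q1
q1 --y--> q3
q3 --x--> q1
q1 --y--> q3
q3 --y--> q0
q0 --x--> q2
q2 --y--> q1
q1 --x--> q3
q3 --y--> q0
q0 --y--> q1
q1 --y--> q3
End in state q3, which is not an accepting state.

rejected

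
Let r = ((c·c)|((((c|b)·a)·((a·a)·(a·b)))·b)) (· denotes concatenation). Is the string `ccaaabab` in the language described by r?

Neither (c·c) nor ((((c|b)·a)·((a·a)·(a·b)))·b) matches ccaaabab.

no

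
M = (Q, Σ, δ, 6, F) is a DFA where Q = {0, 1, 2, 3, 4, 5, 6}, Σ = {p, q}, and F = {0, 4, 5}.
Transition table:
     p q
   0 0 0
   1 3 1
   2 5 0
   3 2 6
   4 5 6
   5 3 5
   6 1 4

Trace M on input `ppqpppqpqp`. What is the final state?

6 --p--> 1
1 --p--> 3
3 --q--> 6
6 --p--> 1
1 --p--> 3
3 --p--> 2
2 --q--> 0
0 --p--> 0
0 --q--> 0
0 --p--> 0

0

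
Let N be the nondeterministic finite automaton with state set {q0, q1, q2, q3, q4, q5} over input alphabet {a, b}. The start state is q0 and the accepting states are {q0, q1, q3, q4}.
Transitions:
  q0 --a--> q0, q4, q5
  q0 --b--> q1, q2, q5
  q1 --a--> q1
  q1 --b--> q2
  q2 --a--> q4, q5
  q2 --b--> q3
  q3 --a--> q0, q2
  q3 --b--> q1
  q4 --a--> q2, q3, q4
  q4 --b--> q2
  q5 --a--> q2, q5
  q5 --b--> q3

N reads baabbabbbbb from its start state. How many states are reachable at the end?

3

Start: {q0}
read b: {q1, q2, q5}
read a: {q1, q2, q4, q5}
read a: {q1, q2, q3, q4, q5}
read b: {q1, q2, q3}
read b: {q1, q2, q3}
read a: {q0, q1, q2, q4, q5}
read b: {q1, q2, q3, q5}
read b: {q1, q2, q3}
read b: {q1, q2, q3}
read b: {q1, q2, q3}
read b: {q1, q2, q3}
Final reachable set {q1, q2, q3} has 3 states.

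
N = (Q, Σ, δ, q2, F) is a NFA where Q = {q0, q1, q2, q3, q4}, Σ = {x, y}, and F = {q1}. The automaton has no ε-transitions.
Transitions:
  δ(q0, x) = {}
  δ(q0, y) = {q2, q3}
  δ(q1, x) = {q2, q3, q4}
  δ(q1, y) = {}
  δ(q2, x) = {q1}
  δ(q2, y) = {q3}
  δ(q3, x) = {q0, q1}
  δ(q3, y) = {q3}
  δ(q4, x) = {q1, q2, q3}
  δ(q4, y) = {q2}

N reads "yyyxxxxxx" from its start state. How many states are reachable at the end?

Start: {q2}
read y: {q3}
read y: {q3}
read y: {q3}
read x: {q0, q1}
read x: {q2, q3, q4}
read x: {q0, q1, q2, q3}
read x: {q0, q1, q2, q3, q4}
read x: {q0, q1, q2, q3, q4}
read x: {q0, q1, q2, q3, q4}
Final reachable set {q0, q1, q2, q3, q4} has 5 states.

5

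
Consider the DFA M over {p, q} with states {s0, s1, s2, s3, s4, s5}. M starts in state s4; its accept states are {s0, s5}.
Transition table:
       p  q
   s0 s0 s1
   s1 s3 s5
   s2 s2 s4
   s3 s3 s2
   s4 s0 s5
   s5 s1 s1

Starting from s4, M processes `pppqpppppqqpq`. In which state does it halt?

s1

s4 --p--> s0
s0 --p--> s0
s0 --p--> s0
s0 --q--> s1
s1 --p--> s3
s3 --p--> s3
s3 --p--> s3
s3 --p--> s3
s3 --p--> s3
s3 --q--> s2
s2 --q--> s4
s4 --p--> s0
s0 --q--> s1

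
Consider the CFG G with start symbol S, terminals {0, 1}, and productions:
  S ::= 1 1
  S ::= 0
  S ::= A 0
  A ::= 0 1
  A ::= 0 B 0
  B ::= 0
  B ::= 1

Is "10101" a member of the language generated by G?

no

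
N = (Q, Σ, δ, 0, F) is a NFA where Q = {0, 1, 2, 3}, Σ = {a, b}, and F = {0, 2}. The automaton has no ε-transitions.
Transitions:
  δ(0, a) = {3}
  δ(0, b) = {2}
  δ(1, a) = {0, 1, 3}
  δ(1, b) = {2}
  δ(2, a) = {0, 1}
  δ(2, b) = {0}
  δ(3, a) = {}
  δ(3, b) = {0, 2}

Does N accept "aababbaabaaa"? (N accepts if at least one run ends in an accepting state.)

Start: {0}
read a: {3}
read a: {}
The reachable set is empty and stays empty for the remaining 10 symbols.
Reachable ∩ accepting = {} — empty.

rejected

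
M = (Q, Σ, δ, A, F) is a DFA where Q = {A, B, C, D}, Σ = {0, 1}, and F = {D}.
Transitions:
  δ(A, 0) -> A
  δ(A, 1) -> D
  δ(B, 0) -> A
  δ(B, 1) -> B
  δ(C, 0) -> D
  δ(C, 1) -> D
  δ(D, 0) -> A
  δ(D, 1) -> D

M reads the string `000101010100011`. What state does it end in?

D

A --0--> A
A --0--> A
A --0--> A
A --1--> D
D --0--> A
A --1--> D
D --0--> A
A --1--> D
D --0--> A
A --1--> D
D --0--> A
A --0--> A
A --0--> A
A --1--> D
D --1--> D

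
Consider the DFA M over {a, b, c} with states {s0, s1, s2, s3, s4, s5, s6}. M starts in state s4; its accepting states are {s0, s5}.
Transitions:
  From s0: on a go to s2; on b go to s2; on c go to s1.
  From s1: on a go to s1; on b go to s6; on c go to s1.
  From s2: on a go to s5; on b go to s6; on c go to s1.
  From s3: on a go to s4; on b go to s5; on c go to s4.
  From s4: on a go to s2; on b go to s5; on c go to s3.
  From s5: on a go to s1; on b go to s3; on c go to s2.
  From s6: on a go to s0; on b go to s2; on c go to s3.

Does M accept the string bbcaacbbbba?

s4 --b--> s5
s5 --b--> s3
s3 --c--> s4
s4 --a--> s2
s2 --a--> s5
s5 --c--> s2
s2 --b--> s6
s6 --b--> s2
s2 --b--> s6
s6 --b--> s2
s2 --a--> s5
End in state s5, which is an accepting state.

accepted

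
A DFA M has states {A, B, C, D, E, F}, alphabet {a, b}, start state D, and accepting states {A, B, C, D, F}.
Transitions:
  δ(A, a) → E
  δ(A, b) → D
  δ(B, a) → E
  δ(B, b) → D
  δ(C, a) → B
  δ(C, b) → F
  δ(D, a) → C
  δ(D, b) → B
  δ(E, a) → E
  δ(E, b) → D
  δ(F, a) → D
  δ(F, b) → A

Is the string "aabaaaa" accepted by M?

D --a--> C
C --a--> B
B --b--> D
D --a--> C
C --a--> B
B --a--> E
E --a--> E
End in state E, which is not an accepting state.

rejected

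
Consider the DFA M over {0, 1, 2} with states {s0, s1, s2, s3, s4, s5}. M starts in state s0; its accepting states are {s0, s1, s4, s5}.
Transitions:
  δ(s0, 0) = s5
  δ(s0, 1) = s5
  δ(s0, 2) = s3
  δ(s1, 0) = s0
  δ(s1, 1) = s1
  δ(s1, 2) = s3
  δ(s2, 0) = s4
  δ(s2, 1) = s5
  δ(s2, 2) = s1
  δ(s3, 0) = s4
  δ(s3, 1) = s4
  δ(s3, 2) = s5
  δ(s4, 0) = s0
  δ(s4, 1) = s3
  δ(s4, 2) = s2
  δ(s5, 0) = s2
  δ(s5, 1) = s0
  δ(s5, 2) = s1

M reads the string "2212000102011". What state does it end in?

s0 --2--> s3
s3 --2--> s5
s5 --1--> s0
s0 --2--> s3
s3 --0--> s4
s4 --0--> s0
s0 --0--> s5
s5 --1--> s0
s0 --0--> s5
s5 --2--> s1
s1 --0--> s0
s0 --1--> s5
s5 --1--> s0

s0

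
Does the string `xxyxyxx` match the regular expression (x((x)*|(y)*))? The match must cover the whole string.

No split of xxyxyxx into u·v has x matching u and ((x)*|(y)*) matching v.

no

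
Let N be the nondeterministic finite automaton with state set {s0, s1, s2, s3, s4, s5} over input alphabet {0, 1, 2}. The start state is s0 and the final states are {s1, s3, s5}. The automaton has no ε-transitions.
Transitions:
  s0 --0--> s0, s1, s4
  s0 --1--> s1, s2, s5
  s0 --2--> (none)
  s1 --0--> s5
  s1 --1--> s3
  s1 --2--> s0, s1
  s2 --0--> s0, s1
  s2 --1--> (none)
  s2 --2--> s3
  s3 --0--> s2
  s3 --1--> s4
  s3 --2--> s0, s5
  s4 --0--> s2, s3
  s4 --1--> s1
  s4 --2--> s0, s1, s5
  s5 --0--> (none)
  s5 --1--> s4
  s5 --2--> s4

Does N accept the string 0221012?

Start: {s0}
read 0: {s0, s1, s4}
read 2: {s0, s1, s5}
read 2: {s0, s1, s4}
read 1: {s1, s2, s3, s5}
read 0: {s0, s1, s2, s5}
read 1: {s1, s2, s3, s4, s5}
read 2: {s0, s1, s3, s4, s5}
Reachable ∩ accepting = {s1, s3, s5} — nonempty.

accepted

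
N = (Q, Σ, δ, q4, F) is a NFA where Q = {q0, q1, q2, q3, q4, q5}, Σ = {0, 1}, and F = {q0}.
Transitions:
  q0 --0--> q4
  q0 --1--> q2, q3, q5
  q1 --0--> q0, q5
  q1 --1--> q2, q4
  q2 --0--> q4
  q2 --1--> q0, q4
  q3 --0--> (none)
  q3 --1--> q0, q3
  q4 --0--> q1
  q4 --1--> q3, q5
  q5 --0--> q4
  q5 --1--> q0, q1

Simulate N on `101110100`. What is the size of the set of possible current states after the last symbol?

3

Start: {q4}
read 1: {q3, q5}
read 0: {q4}
read 1: {q3, q5}
read 1: {q0, q1, q3}
read 1: {q0, q2, q3, q4, q5}
read 0: {q1, q4}
read 1: {q2, q3, q4, q5}
read 0: {q1, q4}
read 0: {q0, q1, q5}
Final reachable set {q0, q1, q5} has 3 states.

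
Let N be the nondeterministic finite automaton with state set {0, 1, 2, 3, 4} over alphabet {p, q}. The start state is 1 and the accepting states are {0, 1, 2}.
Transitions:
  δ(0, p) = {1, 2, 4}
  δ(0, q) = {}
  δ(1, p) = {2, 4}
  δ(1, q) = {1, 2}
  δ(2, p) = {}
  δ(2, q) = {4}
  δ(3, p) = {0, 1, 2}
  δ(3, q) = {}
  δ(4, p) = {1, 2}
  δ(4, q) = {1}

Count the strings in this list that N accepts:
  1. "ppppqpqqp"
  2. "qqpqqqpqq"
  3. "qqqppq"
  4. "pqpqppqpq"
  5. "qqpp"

"ppppqpqqp": accepted
"qqpqqqpqq": accepted
"qqqppq": accepted
"pqpqppqpq": accepted
"qqpp": accepted

5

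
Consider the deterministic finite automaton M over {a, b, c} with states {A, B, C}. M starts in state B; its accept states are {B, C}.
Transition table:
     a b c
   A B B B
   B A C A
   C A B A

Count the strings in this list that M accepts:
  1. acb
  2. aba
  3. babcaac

acb: accepted
aba: rejected
babcaac: accepted

2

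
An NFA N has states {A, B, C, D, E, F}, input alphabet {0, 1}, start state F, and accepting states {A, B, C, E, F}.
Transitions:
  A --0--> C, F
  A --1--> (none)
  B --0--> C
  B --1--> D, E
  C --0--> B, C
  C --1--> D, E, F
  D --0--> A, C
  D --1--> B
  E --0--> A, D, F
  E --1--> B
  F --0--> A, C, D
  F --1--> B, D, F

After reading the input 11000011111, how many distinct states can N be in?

4

Start: {F}
read 1: {B, D, F}
read 1: {B, D, E, F}
read 0: {A, C, D, F}
read 0: {A, B, C, D, F}
read 0: {A, B, C, D, F}
read 0: {A, B, C, D, F}
read 1: {B, D, E, F}
read 1: {B, D, E, F}
read 1: {B, D, E, F}
read 1: {B, D, E, F}
read 1: {B, D, E, F}
Final reachable set {B, D, E, F} has 4 states.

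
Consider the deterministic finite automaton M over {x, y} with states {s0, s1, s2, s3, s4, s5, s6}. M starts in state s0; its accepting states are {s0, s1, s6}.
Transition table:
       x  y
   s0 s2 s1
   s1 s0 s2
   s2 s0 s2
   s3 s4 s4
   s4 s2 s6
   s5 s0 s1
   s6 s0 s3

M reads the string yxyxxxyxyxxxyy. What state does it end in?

s0 --y--> s1
s1 --x--> s0
s0 --y--> s1
s1 --x--> s0
s0 --x--> s2
s2 --x--> s0
s0 --y--> s1
s1 --x--> s0
s0 --y--> s1
s1 --x--> s0
s0 --x--> s2
s2 --x--> s0
s0 --y--> s1
s1 --y--> s2

s2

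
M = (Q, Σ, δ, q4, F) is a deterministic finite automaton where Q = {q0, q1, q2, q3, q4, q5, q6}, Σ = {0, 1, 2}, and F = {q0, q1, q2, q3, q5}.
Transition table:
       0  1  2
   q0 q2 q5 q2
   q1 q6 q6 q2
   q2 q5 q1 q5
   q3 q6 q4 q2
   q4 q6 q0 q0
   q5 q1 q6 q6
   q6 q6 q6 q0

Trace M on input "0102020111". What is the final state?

q4 --0--> q6
q6 --1--> q6
q6 --0--> q6
q6 --2--> q0
q0 --0--> q2
q2 --2--> q5
q5 --0--> q1
q1 --1--> q6
q6 --1--> q6
q6 --1--> q6

q6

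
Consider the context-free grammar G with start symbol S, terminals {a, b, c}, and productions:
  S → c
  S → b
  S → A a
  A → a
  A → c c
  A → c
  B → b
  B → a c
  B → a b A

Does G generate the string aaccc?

no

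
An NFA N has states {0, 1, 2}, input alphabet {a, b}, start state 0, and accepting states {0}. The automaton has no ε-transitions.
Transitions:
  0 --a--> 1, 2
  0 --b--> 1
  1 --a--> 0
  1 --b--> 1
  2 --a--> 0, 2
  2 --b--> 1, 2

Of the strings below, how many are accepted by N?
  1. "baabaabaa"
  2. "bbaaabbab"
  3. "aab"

"baabaabaa": accepted
"bbaaabbab": rejected
"aab": rejected

1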